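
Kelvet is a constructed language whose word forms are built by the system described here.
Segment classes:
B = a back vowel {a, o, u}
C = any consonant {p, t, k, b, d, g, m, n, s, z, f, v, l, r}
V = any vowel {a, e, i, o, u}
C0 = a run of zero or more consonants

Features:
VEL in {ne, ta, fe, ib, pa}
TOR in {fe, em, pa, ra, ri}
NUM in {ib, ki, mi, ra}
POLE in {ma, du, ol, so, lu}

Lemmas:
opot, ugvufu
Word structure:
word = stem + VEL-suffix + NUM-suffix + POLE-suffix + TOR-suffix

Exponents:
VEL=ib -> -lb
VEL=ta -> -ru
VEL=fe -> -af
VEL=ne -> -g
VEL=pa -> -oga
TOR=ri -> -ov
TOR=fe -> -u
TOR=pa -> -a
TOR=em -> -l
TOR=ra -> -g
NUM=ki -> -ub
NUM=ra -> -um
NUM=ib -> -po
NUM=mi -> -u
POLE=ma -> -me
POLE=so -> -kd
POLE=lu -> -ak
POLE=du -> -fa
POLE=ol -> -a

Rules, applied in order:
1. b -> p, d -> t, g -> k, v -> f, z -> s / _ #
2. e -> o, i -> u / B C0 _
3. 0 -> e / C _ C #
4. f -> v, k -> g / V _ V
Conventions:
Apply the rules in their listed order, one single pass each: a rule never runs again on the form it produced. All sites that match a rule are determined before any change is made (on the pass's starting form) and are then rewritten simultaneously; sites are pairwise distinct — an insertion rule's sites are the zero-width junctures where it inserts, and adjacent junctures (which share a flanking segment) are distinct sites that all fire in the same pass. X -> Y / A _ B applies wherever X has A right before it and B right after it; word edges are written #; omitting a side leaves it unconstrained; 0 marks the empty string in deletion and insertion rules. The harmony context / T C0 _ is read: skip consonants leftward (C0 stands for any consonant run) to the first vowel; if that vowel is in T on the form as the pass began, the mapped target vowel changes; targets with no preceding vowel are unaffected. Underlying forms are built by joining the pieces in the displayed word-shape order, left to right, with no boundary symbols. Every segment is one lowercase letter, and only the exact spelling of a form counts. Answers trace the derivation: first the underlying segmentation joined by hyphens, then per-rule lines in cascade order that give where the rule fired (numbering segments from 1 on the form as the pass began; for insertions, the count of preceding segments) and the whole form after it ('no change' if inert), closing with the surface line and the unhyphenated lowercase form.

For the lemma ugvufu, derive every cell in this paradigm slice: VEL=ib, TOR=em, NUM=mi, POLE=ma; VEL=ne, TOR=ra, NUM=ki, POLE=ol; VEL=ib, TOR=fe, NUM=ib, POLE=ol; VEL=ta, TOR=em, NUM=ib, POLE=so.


cell VEL=ib, TOR=em, NUM=mi, POLE=ma:
underlying: ugvufu-lb-u-me-l
1. b -> p, d -> t, g -> k, v -> f, z -> s / _ #: no change
2. e -> o, i -> u / B C0 _: fires at position(s) 11: ugvufulbumol
3. 0 -> e / C _ C #: no change
4. f -> v, k -> g / V _ V: fires at position(s) 5: ugvuvulbumol
surface: ugvuvulbumol

cell VEL=ne, TOR=ra, NUM=ki, POLE=ol:
underlying: ugvufu-g-ub-a-g
1. b -> p, d -> t, g -> k, v -> f, z -> s / _ #: fires at position(s) 11: ugvufugubak
2. e -> o, i -> u / B C0 _: no change
3. 0 -> e / C _ C #: no change
4. f -> v, k -> g / V _ V: fires at position(s) 5: ugvuvugubak
surface: ugvuvugubak

cell VEL=ib, TOR=fe, NUM=ib, POLE=ol:
underlying: ugvufu-lb-po-a-u
1. b -> p, d -> t, g -> k, v -> f, z -> s / _ #: no change
2. e -> o, i -> u / B C0 _: no change
3. 0 -> e / C _ C #: no change
4. f -> v, k -> g / V _ V: fires at position(s) 5: ugvuvulbpoau
surface: ugvuvulbpoau

cell VEL=ta, TOR=em, NUM=ib, POLE=so:
underlying: ugvufu-ru-po-kd-l
1. b -> p, d -> t, g -> k, v -> f, z -> s / _ #: no change
2. e -> o, i -> u / B C0 _: no change
3. 0 -> e / C _ C #: inserts after position(s) 12: ugvufurupokdel
4. f -> v, k -> g / V _ V: fires at position(s) 5: ugvuvurupokdel
surface: ugvuvurupokdel


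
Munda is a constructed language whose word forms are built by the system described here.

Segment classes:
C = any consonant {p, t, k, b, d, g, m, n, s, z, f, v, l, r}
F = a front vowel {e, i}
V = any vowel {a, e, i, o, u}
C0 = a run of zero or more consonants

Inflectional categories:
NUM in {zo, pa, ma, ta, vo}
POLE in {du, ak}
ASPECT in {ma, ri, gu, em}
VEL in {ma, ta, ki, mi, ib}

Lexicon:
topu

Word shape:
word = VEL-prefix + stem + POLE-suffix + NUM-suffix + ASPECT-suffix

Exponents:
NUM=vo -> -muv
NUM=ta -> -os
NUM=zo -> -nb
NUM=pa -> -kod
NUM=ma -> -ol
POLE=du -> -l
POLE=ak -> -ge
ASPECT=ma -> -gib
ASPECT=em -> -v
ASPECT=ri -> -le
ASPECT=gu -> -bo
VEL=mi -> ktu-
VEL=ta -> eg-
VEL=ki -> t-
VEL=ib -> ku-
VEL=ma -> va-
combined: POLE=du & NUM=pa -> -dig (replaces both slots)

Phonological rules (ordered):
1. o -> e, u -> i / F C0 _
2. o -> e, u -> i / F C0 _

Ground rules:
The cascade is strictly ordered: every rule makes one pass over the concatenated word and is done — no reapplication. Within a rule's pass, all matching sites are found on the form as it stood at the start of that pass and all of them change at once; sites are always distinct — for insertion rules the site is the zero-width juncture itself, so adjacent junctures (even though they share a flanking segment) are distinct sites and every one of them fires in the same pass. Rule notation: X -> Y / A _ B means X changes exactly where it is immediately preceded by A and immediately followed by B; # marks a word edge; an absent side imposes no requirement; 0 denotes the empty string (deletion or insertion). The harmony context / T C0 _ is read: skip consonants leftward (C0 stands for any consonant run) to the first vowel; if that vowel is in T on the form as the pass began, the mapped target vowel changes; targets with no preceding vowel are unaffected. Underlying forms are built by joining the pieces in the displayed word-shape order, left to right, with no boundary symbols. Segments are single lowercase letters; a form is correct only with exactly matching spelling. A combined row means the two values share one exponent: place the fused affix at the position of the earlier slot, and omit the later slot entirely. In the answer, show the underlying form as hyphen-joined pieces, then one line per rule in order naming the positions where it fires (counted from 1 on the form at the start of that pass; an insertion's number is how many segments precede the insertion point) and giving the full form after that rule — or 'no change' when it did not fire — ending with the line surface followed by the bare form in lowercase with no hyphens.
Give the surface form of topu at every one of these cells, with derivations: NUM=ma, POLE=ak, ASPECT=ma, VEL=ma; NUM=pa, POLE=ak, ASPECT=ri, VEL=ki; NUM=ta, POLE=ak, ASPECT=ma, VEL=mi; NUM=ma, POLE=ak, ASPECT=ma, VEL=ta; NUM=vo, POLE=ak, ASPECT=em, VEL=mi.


cell NUM=ma, POLE=ak, ASPECT=ma, VEL=ma:
underlying: va-topu-ge-ol-gib
1. o -> e, u -> i / F C0 _: fires at position(s) 9: vatopugeelgib
2. o -> e, u -> i / F C0 _: no change
surface: vatopugeelgib

cell NUM=pa, POLE=ak, ASPECT=ri, VEL=ki:
underlying: t-topu-ge-kod-le
1. o -> e, u -> i / F C0 _: fires at position(s) 9: ttopugekedle
2. o -> e, u -> i / F C0 _: no change
surface: ttopugekedle

cell NUM=ta, POLE=ak, ASPECT=ma, VEL=mi:
underlying: ktu-topu-ge-os-gib
1. o -> e, u -> i / F C0 _: fires at position(s) 10: ktutopugeesgib
2. o -> e, u -> i / F C0 _: no change
surface: ktutopugeesgib

cell NUM=ma, POLE=ak, ASPECT=ma, VEL=ta:
underlying: eg-topu-ge-ol-gib
1. o -> e, u -> i / F C0 _: fires at position(s) 4, 9: egtepugeelgib
2. o -> e, u -> i / F C0 _: fires at position(s) 6: egtepigeelgib
surface: egtepigeelgib

cell NUM=vo, POLE=ak, ASPECT=em, VEL=mi:
underlying: ktu-topu-ge-muv-v
1. o -> e, u -> i / F C0 _: fires at position(s) 11: ktutopugemivv
2. o -> e, u -> i / F C0 _: no change
surface: ktutopugemivv


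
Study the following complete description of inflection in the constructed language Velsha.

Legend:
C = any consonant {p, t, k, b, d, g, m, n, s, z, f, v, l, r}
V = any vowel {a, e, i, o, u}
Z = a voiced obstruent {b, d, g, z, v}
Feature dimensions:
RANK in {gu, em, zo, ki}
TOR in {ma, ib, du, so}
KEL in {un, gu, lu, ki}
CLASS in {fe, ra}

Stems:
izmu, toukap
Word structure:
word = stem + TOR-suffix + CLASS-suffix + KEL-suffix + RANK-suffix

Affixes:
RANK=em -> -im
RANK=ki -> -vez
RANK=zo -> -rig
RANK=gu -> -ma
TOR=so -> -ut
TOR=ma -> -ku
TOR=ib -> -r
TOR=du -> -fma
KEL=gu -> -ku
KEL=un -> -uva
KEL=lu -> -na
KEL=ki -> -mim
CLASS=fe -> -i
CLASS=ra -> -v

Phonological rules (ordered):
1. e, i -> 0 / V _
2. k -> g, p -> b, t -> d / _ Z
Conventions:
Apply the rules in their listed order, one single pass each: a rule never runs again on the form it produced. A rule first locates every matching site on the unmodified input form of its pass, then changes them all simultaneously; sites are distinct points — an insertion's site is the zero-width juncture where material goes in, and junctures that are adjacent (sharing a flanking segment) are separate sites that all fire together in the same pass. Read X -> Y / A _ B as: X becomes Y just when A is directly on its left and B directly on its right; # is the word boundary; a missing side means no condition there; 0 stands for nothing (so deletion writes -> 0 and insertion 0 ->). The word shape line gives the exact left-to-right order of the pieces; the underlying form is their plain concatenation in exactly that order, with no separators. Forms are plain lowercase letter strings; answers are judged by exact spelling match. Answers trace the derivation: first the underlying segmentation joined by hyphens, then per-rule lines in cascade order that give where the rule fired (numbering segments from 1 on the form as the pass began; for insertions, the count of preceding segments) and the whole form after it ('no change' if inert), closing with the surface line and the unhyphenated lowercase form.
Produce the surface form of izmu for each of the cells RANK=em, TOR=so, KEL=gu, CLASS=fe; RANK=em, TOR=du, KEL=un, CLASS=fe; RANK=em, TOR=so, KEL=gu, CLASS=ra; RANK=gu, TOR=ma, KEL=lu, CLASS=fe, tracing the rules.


cell RANK=em, TOR=so, KEL=gu, CLASS=fe:
underlying: izmu-ut-i-ku-im
1. e, i -> 0 / V _: fires at position(s) 10: izmuutikum
2. k -> g, p -> b, t -> d / _ Z: no change
surface: izmuutikum

cell RANK=em, TOR=du, KEL=un, CLASS=fe:
underlying: izmu-fma-i-uva-im
1. e, i -> 0 / V _: fires at position(s) 8, 12: izmufmauvam
2. k -> g, p -> b, t -> d / _ Z: no change
surface: izmufmauvam

cell RANK=em, TOR=so, KEL=gu, CLASS=ra:
underlying: izmu-ut-v-ku-im
1. e, i -> 0 / V _: fires at position(s) 10: izmuutvkum
2. k -> g, p -> b, t -> d / _ Z: fires at position(s) 6: izmuudvkum
surface: izmuudvkum

cell RANK=gu, TOR=ma, KEL=lu, CLASS=fe:
underlying: izmu-ku-i-na-ma
1. e, i -> 0 / V _: fires at position(s) 7: izmukunama
2. k -> g, p -> b, t -> d / _ Z: no change
surface: izmukunama


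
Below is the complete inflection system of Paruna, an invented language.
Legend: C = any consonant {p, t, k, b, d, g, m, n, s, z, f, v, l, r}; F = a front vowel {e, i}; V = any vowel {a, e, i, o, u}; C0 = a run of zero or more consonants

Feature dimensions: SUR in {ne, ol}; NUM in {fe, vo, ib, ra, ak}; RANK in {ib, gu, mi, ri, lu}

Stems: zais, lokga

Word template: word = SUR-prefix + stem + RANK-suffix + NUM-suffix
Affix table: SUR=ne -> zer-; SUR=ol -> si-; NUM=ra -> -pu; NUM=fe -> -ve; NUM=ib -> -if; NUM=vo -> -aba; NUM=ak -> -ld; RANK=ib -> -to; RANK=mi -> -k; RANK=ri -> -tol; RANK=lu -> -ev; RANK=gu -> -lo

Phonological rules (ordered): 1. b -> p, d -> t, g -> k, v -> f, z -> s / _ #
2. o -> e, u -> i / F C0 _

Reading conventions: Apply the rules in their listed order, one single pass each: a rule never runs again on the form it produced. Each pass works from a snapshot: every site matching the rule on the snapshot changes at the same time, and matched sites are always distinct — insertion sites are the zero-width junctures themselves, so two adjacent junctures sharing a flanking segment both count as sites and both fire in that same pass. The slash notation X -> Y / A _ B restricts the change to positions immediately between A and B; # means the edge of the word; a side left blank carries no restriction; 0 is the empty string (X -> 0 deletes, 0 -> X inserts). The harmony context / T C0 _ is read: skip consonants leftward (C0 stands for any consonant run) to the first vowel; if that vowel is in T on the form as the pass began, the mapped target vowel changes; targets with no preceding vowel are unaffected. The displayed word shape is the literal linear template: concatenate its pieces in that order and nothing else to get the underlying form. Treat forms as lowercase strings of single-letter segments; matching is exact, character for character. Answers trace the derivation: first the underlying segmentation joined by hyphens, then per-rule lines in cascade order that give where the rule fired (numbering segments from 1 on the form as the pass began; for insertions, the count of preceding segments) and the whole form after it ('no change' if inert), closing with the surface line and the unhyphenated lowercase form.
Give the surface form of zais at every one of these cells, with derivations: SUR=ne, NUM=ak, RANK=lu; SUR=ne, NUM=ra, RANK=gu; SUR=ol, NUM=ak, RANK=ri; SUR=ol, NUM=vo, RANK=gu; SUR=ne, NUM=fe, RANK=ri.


cell SUR=ne, NUM=ak, RANK=lu:
underlying: zer-zais-ev-ld
1. b -> p, d -> t, g -> k, v -> f, z -> s / _ #: fires at position(s) 11: zerzaisevlt
2. o -> e, u -> i / F C0 _: no change
surface: zerzaisevlt

cell SUR=ne, NUM=ra, RANK=gu:
underlying: zer-zais-lo-pu
1. b -> p, d -> t, g -> k, v -> f, z -> s / _ #: no change
2. o -> e, u -> i / F C0 _: fires at position(s) 9: zerzaislepu
surface: zerzaislepu

cell SUR=ol, NUM=ak, RANK=ri:
underlying: si-zais-tol-ld
1. b -> p, d -> t, g -> k, v -> f, z -> s / _ #: fires at position(s) 11: sizaistollt
2. o -> e, u -> i / F C0 _: fires at position(s) 8: sizaistellt
surface: sizaistellt

cell SUR=ol, NUM=vo, RANK=gu:
underlying: si-zais-lo-aba
1. b -> p, d -> t, g -> k, v -> f, z -> s / _ #: no change
2. o -> e, u -> i / F C0 _: fires at position(s) 8: sizaisleaba
surface: sizaisleaba

cell SUR=ne, NUM=fe, RANK=ri:
underlying: zer-zais-tol-ve
1. b -> p, d -> t, g -> k, v -> f, z -> s / _ #: no change
2. o -> e, u -> i / F C0 _: fires at position(s) 9: zerzaistelve
surface: zerzaistelve


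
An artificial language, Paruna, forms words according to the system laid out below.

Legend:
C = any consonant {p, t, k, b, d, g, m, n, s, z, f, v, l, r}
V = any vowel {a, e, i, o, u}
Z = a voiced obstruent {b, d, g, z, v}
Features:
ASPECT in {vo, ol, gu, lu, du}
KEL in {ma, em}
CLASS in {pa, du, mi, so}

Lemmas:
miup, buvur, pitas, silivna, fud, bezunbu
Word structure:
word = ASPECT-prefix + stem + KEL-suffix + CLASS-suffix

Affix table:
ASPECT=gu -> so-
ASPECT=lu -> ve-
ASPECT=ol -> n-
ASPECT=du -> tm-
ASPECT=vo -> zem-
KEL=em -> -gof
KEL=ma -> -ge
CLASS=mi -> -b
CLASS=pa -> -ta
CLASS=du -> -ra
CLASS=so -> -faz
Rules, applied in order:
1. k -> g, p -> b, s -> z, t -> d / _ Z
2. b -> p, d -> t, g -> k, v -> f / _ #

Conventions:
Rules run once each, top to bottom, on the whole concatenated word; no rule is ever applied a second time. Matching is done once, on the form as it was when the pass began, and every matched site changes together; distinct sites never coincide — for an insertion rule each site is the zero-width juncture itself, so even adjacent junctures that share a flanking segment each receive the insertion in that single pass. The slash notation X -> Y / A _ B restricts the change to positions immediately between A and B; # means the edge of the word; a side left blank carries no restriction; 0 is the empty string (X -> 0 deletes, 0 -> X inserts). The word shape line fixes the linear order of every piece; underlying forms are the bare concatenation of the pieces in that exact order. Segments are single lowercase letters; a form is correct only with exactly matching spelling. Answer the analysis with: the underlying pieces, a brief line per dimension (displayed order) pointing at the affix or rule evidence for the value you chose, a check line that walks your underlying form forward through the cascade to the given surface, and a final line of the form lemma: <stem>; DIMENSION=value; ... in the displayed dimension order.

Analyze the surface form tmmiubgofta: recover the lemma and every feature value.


underlying: tm-miup-gof-ta
ASPECT=du - signalled by the affix tm-
KEL=em - signalled by the affix -gof
CLASS=pa - signalled by the affix -ta
check: tmmiupgofta -> tmmiubgofta -> tmmiubgofta
lemma: miup; ASPECT=du; KEL=em; CLASS=pa


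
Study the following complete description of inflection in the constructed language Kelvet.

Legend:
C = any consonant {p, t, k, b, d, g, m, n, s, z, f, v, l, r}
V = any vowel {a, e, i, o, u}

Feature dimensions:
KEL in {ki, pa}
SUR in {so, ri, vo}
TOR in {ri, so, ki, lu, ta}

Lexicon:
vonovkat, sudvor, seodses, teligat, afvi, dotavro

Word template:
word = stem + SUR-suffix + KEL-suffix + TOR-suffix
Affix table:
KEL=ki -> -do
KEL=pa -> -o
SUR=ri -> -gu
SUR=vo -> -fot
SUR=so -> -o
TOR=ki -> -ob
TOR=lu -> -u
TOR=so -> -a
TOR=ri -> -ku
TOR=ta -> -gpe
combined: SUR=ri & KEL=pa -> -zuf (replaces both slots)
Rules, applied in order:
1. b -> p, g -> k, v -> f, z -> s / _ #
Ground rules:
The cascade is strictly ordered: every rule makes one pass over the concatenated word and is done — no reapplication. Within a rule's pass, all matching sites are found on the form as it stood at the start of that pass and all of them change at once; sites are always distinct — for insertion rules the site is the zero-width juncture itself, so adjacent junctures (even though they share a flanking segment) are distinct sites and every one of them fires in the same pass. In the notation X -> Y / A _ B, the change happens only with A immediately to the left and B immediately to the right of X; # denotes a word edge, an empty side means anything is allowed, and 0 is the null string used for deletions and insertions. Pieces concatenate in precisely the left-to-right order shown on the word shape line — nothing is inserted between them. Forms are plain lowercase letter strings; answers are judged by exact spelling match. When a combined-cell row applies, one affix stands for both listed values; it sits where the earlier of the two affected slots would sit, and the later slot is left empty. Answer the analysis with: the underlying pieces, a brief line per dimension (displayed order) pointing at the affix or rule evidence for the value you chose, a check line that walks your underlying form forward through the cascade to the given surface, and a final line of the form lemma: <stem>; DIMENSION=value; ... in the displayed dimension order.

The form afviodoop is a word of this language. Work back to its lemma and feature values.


underlying: afvi-o-do-ob
KEL=ki - signalled by the affix -do
SUR=so - signalled by the affix -o
TOR=ki - signalled by the affix -ob
check: afviodoob -> afviodoop
lemma: afvi; KEL=ki; SUR=so; TOR=ki


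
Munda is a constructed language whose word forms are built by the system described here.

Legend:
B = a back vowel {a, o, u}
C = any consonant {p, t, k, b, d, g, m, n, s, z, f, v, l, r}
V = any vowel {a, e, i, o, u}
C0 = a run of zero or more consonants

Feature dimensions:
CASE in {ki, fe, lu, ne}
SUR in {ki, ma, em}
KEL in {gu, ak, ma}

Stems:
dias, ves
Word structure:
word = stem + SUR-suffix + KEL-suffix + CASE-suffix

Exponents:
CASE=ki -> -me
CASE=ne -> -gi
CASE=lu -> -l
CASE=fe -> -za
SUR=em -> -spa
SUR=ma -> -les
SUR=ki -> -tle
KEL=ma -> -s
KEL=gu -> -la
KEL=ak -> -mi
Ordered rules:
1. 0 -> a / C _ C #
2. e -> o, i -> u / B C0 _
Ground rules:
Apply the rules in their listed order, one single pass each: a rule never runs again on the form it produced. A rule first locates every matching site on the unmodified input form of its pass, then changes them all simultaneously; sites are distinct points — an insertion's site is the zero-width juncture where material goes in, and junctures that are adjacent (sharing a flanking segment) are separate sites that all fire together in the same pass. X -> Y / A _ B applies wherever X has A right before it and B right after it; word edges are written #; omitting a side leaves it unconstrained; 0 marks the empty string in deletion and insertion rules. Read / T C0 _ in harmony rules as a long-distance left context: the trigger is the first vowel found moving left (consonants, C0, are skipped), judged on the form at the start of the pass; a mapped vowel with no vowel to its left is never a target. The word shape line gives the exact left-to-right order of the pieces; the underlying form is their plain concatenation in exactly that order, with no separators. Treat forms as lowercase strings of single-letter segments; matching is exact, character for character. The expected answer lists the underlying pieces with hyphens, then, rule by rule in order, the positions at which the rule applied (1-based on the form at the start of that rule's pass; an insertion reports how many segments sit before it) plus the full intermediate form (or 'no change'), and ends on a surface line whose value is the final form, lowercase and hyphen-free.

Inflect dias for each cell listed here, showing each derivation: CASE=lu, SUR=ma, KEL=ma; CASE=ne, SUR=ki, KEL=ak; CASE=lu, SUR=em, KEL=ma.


cell CASE=lu, SUR=ma, KEL=ma:
underlying: dias-les-s-l
1. 0 -> a / C _ C #: inserts after position(s) 8: diaslessal
2. e -> o, i -> u / B C0 _: fires at position(s) 6: diaslossal
surface: diaslossal

cell CASE=ne, SUR=ki, KEL=ak:
underlying: dias-tle-mi-gi
1. 0 -> a / C _ C #: no change
2. e -> o, i -> u / B C0 _: fires at position(s) 7: diastlomigi
surface: diastlomigi

cell CASE=lu, SUR=em, KEL=ma:
underlying: dias-spa-s-l
1. 0 -> a / C _ C #: inserts after position(s) 8: diasspasal
2. e -> o, i -> u / B C0 _: no change
surface: diasspasal


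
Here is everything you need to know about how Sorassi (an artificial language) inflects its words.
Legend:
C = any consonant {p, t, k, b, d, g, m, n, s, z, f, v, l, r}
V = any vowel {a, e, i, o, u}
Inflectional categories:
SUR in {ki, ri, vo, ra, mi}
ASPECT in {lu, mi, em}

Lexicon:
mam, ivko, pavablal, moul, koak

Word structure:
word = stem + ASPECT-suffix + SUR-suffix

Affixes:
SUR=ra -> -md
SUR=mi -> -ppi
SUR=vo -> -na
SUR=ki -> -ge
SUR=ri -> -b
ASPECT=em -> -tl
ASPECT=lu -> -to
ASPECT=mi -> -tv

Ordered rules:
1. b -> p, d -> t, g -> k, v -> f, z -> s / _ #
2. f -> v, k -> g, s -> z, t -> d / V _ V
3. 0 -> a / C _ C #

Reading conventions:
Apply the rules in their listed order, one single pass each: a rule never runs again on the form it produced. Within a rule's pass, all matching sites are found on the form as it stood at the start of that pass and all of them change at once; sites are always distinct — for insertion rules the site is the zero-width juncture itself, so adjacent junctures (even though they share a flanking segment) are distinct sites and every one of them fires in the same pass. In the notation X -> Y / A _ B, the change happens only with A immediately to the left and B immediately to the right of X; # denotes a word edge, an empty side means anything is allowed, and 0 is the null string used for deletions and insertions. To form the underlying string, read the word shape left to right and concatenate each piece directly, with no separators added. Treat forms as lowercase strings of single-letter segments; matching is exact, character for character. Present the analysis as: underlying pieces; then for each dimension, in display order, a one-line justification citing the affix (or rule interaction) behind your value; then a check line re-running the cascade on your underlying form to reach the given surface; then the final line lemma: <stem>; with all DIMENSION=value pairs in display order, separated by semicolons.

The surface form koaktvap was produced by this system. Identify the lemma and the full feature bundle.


underlying: koak-tv-b
SUR=ri - signalled by the affix -b
ASPECT=mi - signalled by the affix -tv
check: koaktvb -> koaktvp -> koaktvp -> koaktvap
lemma: koak; SUR=ri; ASPECT=mi


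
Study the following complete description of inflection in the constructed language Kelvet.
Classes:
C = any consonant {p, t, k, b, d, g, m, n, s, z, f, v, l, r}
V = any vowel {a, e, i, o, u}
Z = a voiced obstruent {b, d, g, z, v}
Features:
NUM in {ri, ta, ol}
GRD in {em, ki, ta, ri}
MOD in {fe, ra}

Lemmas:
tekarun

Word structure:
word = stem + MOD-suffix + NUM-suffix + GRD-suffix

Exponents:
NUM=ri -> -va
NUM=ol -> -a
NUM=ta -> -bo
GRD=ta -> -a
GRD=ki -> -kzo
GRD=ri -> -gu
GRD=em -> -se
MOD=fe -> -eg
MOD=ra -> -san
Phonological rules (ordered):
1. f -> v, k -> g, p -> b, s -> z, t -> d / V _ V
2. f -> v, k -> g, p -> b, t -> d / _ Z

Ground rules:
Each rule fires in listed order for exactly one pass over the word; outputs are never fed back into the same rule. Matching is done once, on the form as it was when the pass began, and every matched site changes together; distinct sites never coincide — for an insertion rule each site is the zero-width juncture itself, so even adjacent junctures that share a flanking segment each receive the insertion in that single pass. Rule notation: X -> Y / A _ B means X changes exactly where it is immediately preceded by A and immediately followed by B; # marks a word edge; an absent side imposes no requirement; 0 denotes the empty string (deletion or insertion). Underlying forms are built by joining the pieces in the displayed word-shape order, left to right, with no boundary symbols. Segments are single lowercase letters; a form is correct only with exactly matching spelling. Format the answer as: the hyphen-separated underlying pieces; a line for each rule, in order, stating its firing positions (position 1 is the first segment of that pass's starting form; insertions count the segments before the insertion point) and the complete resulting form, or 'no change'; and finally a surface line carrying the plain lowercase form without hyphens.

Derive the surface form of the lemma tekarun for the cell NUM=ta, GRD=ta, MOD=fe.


underlying: tekarun-eg-bo-a
1. f -> v, k -> g, p -> b, s -> z, t -> d / V _ V: fires at position(s) 3: tegarunegboa
2. f -> v, k -> g, p -> b, t -> d / _ Z: no change
surface: tegarunegboa


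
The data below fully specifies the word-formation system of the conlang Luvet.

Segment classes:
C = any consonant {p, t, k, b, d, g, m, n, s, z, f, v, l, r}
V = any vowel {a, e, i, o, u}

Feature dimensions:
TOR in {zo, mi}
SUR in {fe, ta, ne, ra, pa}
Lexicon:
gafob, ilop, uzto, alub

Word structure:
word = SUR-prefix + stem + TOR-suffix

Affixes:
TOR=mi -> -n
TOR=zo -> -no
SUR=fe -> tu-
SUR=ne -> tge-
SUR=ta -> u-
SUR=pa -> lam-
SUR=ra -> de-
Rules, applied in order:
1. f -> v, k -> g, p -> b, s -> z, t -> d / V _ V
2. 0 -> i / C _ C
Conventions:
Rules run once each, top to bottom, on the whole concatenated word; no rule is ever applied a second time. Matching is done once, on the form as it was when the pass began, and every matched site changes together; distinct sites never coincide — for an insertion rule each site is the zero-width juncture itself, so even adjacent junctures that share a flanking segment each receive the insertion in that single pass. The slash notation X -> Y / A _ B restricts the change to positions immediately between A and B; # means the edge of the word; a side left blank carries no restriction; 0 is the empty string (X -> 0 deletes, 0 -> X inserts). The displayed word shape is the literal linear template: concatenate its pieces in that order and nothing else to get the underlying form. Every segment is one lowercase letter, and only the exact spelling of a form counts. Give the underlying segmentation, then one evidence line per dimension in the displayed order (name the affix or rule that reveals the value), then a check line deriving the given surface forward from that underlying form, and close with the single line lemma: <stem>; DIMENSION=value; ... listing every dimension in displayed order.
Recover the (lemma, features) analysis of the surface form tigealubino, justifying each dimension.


underlying: tge-alub-no
TOR=zo - signalled by the affix -no
SUR=ne - signalled by the affix tge-
check: tgealubno -> tgealubno -> tigealubino
lemma: alub; TOR=zo; SUR=ne


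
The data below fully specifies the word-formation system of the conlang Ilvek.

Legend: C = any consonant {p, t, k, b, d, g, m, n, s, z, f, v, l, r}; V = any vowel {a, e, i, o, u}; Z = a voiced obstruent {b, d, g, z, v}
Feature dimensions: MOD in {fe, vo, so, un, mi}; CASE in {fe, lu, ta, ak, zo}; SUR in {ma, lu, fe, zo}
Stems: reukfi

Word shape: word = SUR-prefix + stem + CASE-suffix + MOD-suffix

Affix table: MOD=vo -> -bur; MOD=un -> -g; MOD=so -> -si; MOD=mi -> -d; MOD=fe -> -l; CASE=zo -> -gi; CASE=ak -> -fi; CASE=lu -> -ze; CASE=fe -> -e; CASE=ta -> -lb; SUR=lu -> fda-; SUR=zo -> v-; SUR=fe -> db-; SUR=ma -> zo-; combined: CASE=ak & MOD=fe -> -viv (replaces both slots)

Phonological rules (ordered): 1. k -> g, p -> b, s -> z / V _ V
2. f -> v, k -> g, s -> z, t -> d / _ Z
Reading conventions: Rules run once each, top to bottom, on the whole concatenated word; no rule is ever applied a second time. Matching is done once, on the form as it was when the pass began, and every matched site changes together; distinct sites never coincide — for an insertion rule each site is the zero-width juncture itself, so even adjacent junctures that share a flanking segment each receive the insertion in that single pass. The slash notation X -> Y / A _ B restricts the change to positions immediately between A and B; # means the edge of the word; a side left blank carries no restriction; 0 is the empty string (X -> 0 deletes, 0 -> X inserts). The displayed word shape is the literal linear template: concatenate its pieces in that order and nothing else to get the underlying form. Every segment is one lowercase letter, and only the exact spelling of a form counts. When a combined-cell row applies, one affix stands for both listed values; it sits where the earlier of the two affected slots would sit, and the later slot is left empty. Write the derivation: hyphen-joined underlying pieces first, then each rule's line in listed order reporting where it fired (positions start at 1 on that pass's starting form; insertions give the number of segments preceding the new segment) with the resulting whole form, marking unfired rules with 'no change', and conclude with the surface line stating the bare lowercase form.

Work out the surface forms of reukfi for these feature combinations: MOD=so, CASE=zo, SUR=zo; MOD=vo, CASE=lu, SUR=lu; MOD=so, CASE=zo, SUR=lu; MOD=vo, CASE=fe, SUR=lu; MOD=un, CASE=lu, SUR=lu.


cell MOD=so, CASE=zo, SUR=zo:
underlying: v-reukfi-gi-si
1. k -> g, p -> b, s -> z / V _ V: fires at position(s) 10: vreukfigizi
2. f -> v, k -> g, s -> z, t -> d / _ Z: no change
surface: vreukfigizi

cell MOD=vo, CASE=lu, SUR=lu:
underlying: fda-reukfi-ze-bur
1. k -> g, p -> b, s -> z / V _ V: no change
2. f -> v, k -> g, s -> z, t -> d / _ Z: fires at position(s) 1: vdareukfizebur
surface: vdareukfizebur

cell MOD=so, CASE=zo, SUR=lu:
underlying: fda-reukfi-gi-si
1. k -> g, p -> b, s -> z / V _ V: fires at position(s) 12: fdareukfigizi
2. f -> v, k -> g, s -> z, t -> d / _ Z: fires at position(s) 1: vdareukfigizi
surface: vdareukfigizi

cell MOD=vo, CASE=fe, SUR=lu:
underlying: fda-reukfi-e-bur
1. k -> g, p -> b, s -> z / V _ V: no change
2. f -> v, k -> g, s -> z, t -> d / _ Z: fires at position(s) 1: vdareukfiebur
surface: vdareukfiebur

cell MOD=un, CASE=lu, SUR=lu:
underlying: fda-reukfi-ze-g
1. k -> g, p -> b, s -> z / V _ V: no change
2. f -> v, k -> g, s -> z, t -> d / _ Z: fires at position(s) 1: vdareukfizeg
surface: vdareukfizeg


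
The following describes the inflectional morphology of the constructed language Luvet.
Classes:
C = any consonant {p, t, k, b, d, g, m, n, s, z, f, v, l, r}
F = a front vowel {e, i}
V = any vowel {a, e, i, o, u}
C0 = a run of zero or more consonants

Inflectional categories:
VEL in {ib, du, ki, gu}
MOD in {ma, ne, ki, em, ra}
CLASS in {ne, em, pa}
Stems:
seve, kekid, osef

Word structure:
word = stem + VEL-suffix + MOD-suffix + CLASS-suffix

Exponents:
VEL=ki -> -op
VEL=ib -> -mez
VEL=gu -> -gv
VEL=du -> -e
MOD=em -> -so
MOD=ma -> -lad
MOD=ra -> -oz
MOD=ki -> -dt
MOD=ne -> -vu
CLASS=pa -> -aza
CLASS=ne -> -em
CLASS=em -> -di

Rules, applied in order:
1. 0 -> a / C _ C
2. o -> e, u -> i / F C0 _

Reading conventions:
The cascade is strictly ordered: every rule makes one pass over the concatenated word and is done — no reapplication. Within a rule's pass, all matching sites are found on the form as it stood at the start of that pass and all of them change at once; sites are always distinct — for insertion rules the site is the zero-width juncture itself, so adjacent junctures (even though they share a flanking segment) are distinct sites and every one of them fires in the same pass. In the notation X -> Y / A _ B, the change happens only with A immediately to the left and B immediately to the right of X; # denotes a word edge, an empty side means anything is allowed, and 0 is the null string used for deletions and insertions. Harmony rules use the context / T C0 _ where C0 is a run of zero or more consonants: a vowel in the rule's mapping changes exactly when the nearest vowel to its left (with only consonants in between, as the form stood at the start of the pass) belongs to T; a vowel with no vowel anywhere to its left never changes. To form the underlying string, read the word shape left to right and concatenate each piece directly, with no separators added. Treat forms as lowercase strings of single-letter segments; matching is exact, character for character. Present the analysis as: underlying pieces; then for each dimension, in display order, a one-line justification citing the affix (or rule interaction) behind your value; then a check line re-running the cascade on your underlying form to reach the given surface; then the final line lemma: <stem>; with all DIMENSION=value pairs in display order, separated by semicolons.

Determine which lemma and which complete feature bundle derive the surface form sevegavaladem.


underlying: seve-gv-lad-em
VEL=gu - signalled by the affix -gv
MOD=ma - signalled by the affix -lad
CLASS=ne - signalled by the affix -em
check: sevegvladem -> sevegavaladem -> sevegavaladem
lemma: seve; VEL=gu; MOD=ma; CLASS=ne


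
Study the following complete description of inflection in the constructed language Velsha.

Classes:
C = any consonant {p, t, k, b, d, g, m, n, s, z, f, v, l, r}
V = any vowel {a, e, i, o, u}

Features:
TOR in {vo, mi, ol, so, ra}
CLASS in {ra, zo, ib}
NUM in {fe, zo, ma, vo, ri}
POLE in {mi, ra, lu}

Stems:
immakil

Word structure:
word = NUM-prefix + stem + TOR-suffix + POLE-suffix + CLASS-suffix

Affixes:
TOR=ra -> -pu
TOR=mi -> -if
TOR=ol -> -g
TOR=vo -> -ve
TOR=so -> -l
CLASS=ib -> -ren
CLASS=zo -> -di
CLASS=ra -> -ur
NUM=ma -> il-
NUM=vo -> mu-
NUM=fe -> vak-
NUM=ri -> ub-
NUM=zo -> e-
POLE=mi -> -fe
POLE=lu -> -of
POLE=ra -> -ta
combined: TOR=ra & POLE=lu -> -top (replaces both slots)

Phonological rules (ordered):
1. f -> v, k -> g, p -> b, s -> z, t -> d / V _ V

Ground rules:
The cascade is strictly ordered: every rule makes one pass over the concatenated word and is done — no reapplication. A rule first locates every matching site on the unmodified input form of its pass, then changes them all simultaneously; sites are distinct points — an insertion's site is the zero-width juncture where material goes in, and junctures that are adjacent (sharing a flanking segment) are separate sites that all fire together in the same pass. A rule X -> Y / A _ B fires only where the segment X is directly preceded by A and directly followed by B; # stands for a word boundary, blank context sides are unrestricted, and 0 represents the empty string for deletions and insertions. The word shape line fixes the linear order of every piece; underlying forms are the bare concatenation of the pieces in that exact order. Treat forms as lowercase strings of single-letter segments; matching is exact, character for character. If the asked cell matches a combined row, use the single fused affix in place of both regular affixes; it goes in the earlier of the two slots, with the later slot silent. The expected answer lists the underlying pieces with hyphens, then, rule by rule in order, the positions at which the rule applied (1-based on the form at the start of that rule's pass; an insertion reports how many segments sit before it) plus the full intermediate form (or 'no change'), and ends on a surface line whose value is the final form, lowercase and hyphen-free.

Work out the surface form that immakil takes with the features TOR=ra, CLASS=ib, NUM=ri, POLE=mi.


underlying: ub-immakil-pu-fe-ren
1. f -> v, k -> g, p -> b, s -> z, t -> d / V _ V: fires at position(s) 7, 12: ubimmagilpuveren
surface: ubimmagilpuveren


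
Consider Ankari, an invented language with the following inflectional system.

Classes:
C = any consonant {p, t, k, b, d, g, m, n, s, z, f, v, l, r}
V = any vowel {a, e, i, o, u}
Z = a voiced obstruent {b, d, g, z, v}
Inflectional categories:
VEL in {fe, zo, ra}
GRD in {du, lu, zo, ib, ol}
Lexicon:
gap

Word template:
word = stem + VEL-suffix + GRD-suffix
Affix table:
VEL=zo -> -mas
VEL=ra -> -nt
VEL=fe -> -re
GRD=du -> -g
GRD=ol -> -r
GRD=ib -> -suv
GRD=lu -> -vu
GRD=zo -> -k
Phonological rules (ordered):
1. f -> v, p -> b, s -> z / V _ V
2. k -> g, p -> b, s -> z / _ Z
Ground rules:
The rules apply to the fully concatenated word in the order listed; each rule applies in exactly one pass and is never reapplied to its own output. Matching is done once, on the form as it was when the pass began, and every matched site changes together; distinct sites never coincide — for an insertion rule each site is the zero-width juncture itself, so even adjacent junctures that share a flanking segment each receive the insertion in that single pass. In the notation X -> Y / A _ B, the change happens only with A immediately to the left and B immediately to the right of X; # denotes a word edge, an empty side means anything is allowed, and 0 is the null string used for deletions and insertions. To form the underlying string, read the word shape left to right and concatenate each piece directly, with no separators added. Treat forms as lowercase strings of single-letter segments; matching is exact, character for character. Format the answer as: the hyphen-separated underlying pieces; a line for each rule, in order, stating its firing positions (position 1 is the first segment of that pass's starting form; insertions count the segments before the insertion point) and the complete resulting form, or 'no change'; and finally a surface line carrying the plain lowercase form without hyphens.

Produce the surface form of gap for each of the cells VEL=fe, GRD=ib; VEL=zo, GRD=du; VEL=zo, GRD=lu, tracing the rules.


cell VEL=fe, GRD=ib:
underlying: gap-re-suv
1. f -> v, p -> b, s -> z / V _ V: fires at position(s) 6: gaprezuv
2. k -> g, p -> b, s -> z / _ Z: no change
surface: gaprezuv

cell VEL=zo, GRD=du:
underlying: gap-mas-g
1. f -> v, p -> b, s -> z / V _ V: no change
2. k -> g, p -> b, s -> z / _ Z: fires at position(s) 6: gapmazg
surface: gapmazg

cell VEL=zo, GRD=lu:
underlying: gap-mas-vu
1. f -> v, p -> b, s -> z / V _ V: no change
2. k -> g, p -> b, s -> z / _ Z: fires at position(s) 6: gapmazvu
surface: gapmazvu


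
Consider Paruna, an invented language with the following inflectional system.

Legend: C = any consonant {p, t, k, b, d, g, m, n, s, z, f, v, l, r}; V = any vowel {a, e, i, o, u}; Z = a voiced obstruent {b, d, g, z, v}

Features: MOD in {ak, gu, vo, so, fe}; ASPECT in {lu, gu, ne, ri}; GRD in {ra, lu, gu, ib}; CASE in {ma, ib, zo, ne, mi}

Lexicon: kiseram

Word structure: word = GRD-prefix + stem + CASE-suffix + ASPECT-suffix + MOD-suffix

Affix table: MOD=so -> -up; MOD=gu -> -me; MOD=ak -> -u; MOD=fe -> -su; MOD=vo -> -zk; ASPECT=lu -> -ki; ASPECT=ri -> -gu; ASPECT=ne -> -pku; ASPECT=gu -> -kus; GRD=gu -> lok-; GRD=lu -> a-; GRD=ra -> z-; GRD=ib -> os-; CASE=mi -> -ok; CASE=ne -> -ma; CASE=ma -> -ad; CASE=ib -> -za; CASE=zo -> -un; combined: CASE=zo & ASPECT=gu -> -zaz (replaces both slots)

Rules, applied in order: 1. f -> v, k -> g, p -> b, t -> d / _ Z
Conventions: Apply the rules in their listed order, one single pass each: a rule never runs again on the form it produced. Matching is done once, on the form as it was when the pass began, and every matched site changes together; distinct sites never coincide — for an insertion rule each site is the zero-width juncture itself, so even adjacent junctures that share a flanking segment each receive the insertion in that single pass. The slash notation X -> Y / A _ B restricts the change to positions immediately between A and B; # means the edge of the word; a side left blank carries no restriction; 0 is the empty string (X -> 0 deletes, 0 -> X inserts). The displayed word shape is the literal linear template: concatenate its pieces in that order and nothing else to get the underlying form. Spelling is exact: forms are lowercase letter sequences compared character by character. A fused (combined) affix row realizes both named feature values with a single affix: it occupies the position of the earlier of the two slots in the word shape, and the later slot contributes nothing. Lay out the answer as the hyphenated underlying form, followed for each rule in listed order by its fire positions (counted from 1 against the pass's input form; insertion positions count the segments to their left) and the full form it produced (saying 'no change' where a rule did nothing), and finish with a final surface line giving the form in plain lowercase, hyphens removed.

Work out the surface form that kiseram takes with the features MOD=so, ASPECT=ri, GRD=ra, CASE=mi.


underlying: z-kiseram-ok-gu-up
1. f -> v, k -> g, p -> b, t -> d / _ Z: fires at position(s) 10: zkiseramogguup
surface: zkiseramogguup
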